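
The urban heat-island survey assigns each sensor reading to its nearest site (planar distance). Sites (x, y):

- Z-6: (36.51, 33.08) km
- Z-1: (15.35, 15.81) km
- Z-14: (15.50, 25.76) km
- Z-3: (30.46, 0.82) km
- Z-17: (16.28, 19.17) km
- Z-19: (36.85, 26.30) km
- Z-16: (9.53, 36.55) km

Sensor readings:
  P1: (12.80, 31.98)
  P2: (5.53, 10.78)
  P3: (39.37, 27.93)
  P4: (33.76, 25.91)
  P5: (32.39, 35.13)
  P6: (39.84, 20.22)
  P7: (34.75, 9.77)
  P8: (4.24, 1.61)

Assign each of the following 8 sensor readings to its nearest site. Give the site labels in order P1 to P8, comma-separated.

P1 → Z-16 (d²=31.58)
P2 → Z-1 (d²=121.73)
P3 → Z-19 (d²=9.01)
P4 → Z-19 (d²=9.70)
P5 → Z-6 (d²=21.18)
P6 → Z-19 (d²=45.91)
P7 → Z-3 (d²=98.51)
P8 → Z-1 (d²=325.07)

Z-16, Z-1, Z-19, Z-19, Z-6, Z-19, Z-3, Z-1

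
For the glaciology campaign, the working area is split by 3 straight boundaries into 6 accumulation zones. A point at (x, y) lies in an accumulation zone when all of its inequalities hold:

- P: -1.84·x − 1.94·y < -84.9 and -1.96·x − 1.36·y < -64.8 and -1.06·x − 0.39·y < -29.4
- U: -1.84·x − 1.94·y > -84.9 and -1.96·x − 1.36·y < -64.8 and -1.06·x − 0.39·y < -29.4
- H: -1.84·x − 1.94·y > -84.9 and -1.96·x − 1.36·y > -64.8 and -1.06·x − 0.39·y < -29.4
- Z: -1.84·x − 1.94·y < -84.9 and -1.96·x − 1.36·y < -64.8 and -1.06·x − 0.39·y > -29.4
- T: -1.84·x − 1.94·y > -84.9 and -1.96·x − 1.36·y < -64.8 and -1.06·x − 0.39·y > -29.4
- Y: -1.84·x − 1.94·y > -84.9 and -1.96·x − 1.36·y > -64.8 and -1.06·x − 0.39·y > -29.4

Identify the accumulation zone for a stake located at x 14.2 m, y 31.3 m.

-1.84·14.2 − 1.94·31.3 = -86.850, which is < -84.9
-1.96·14.2 − 1.36·31.3 = -70.400, which is < -64.8
-1.06·14.2 − 0.39·31.3 = -27.259, which is > -29.4
This sign pattern matches Z.

Z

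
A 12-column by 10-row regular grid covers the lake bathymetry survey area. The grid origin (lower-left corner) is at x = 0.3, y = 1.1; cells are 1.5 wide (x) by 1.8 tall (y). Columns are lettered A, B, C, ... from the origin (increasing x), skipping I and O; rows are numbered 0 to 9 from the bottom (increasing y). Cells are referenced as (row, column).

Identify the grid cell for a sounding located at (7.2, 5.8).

Column index: ⌊(7.2 − 0.3) / 1.5⌋ = ⌊4.600⌋ = 4 → column E
Row offset from origin: ⌊(5.8 − 1.1) / 1.8⌋ = ⌊2.611⌋ = 2 → row 2

(2, E)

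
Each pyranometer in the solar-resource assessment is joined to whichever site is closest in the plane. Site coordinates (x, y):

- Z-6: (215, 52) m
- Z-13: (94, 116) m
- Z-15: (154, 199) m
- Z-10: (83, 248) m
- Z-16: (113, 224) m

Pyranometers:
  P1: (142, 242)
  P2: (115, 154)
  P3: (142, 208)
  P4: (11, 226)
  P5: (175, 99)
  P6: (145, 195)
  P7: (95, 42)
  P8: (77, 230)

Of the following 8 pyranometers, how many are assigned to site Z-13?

2

P1 → Z-16
P2 → Z-13
P3 → Z-15
P4 → Z-10
P5 → Z-6
P6 → Z-15
P7 → Z-13
P8 → Z-10
2 of the 8 go to Z-13.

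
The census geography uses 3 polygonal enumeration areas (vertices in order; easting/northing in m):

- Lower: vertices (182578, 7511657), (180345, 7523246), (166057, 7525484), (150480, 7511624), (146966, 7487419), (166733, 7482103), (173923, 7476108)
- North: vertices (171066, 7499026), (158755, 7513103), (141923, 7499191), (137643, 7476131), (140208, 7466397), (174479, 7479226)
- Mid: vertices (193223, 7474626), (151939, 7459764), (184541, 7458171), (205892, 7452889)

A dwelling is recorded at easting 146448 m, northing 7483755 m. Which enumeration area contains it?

Cast a ray rightward from (146448, 7483755). For each polygon, the edges (by vertex number in listed order) whose endpoints lie on opposite sides of northing = 7483755, where each meets that height, and whether that is right or left of the point:
Lower: 5–6 at easting≈160590.2 (right), 7–1 at easting≈175784.8 (right) → 2 crossings.
North: 3–4 at easting≈139058.0 (left), 6–1 at easting≈173698.3 (right) → 1 crossing.
Mid: no edge straddles that height → 0 crossings.
Only North has an odd count, so the point is inside North.

North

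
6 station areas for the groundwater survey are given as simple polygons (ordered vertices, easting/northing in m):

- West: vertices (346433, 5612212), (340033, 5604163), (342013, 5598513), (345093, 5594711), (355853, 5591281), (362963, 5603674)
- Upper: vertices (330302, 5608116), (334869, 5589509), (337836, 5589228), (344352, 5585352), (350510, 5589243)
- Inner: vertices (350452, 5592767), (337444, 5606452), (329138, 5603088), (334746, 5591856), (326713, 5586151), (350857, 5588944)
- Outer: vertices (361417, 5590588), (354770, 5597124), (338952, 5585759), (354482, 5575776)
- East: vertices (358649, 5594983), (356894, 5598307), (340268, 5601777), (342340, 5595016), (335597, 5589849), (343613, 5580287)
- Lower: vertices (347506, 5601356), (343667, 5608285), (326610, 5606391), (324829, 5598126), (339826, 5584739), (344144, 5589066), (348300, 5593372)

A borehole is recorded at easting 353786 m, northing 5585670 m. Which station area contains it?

Cast a ray rightward from (353786, 5585670). For each polygon, the edges (by vertex number in listed order) whose endpoints lie on opposite sides of northing = 5585670, where each meets that height, and whether that is right or left of the point:
West: no edge straddles that height → 0 crossings.
Upper: 3–4 at easting≈343817.4 (left), 4–5 at easting≈344855.3 (left) → 0 crossings.
Inner: no edge straddles that height → 0 crossings.
Outer: 3–4 at easting≈339090.5 (left), 4–1 at easting≈359114.4 (right) → 1 crossing.
East: 5–6 at easting≈339100.3 (left), 6–1 at easting≈349120.5 (left) → 0 crossings.
Lower: 4–5 at easting≈338783.0 (left), 5–6 at easting≈340755.1 (left) → 0 crossings.
Only Outer has an odd count, so the point is inside Outer.

Outer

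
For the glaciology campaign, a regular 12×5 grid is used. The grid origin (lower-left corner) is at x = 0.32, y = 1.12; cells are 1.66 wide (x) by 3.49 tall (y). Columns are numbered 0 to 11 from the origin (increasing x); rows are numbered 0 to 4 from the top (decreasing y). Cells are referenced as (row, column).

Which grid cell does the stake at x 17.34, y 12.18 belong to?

(1, 10)

Column index: ⌊(17.34 − 0.32) / 1.66⌋ = ⌊10.253⌋ = 10
Row offset from origin: ⌊(12.18 − 1.12) / 3.49⌋ = ⌊3.169⌋ = 3 → row 1 (counted from top)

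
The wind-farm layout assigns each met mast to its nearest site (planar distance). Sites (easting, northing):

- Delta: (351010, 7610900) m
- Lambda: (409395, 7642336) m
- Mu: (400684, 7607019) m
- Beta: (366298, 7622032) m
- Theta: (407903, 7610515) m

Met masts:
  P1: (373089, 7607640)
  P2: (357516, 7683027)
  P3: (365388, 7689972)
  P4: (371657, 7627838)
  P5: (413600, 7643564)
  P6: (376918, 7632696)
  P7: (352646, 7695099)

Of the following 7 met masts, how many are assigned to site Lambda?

2

P1 → Beta
P2 → Beta
P3 → Lambda
P4 → Beta
P5 → Lambda
P6 → Beta
P7 → Beta
2 of the 7 go to Lambda.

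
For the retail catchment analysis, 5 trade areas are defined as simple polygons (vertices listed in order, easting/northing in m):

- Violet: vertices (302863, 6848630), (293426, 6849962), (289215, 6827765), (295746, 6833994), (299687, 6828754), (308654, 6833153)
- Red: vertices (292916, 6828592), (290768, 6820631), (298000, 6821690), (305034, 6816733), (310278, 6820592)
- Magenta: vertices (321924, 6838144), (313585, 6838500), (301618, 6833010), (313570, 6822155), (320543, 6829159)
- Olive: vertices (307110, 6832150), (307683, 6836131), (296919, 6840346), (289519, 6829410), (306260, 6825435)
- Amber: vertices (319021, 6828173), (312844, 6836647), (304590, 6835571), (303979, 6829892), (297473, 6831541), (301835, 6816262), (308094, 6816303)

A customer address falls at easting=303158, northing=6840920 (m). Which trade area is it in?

Violet

Cast a ray rightward from (303158, 6840920). For each polygon, the edges (by vertex number in listed order) whose endpoints lie on opposite sides of northing = 6840920, where each meets that height, and whether that is right or left of the point:
Violet: 2–3 at easting≈291710.6 (left), 6–1 at easting≈305747.8 (right) → 1 crossing.
Red: no edge straddles that height → 0 crossings.
Magenta: no edge straddles that height → 0 crossings.
Olive: no edge straddles that height → 0 crossings.
Amber: no edge straddles that height → 0 crossings.
Only Violet has an odd count, so the point is inside Violet.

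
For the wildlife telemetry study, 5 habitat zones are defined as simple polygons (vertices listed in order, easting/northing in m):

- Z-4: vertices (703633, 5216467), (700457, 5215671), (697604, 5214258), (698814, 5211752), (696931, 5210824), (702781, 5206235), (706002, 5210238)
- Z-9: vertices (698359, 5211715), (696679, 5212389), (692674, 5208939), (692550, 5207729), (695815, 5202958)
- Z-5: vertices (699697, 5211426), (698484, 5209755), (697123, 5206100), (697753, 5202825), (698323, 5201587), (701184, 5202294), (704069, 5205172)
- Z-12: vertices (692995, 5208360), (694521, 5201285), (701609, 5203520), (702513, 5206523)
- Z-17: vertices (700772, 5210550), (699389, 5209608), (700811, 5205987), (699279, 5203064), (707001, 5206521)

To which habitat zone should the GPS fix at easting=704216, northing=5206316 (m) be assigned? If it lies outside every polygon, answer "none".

Z-17

Cast a ray rightward from (704216, 5206316). For each polygon, the edges (by vertex number in listed order) whose endpoints lie on opposite sides of northing = 5206316, where each meets that height, and whether that is right or left of the point:
Z-4: 5–6 at easting≈702677.7 (left), 6–7 at easting≈702846.2 (left) → 0 crossings.
Z-9: 4–5 at easting≈693517.0 (left), 5–1 at easting≈696790.5 (left) → 0 crossings.
Z-5: 2–3 at easting≈697203.4 (left), 7–1 at easting≈703269.3 (left) → 0 crossings.
Z-12: 1–2 at easting≈693435.9 (left), 3–4 at easting≈702450.7 (left) → 0 crossings.
Z-17: 2–3 at easting≈700681.8 (left), 4–5 at easting≈706543.1 (right) → 1 crossing.
Only Z-17 has an odd count, so the point is inside Z-17.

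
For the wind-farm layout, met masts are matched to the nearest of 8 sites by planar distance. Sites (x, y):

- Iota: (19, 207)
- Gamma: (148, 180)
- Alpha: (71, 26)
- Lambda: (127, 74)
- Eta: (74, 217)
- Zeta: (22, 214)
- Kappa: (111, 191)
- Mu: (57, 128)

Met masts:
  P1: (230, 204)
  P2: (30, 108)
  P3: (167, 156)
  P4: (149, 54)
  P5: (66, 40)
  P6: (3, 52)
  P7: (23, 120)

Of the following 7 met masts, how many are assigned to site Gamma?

2

P1 → Gamma
P2 → Mu
P3 → Gamma
P4 → Lambda
P5 → Alpha
P6 → Alpha
P7 → Mu
2 of the 7 go to Gamma.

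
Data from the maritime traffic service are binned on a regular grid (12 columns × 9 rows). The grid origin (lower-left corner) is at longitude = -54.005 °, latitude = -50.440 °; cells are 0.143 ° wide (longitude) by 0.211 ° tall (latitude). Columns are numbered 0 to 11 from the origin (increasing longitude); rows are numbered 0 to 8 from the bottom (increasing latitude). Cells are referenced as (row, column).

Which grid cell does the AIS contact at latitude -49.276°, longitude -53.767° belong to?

Column index: ⌊(-53.767 − -54.005) / 0.143⌋ = ⌊1.664⌋ = 1
Row offset from origin: ⌊(-49.276 − -50.440) / 0.211⌋ = ⌊5.517⌋ = 5 → row 5

(5, 1)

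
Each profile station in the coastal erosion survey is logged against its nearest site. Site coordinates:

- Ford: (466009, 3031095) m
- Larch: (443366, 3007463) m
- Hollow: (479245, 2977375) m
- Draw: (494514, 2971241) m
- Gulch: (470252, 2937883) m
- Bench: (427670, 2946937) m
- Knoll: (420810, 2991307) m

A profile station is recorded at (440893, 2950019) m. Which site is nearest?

Squared distances to each site:
Ford: 7204131232.000; Larch: 3305928865.000; Hollow: 2219226640.000; Draw: 3325584925.000; Gulch: 1009233377.000; Bench: 184346453.000; Knoll: 2108025833.000.
Minimum at Bench.

Bench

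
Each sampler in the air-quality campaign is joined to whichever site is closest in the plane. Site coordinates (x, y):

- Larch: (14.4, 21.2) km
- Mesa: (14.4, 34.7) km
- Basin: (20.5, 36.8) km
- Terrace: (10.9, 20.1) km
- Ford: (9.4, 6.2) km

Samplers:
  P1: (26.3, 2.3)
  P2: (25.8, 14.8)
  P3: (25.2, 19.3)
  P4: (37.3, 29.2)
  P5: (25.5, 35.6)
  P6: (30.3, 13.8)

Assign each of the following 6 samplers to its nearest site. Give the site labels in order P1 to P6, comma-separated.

Ford, Larch, Larch, Basin, Basin, Larch

P1 → Ford (d²=300.82)
P2 → Larch (d²=170.92)
P3 → Larch (d²=120.25)
P4 → Basin (d²=340.00)
P5 → Basin (d²=26.44)
P6 → Larch (d²=307.57)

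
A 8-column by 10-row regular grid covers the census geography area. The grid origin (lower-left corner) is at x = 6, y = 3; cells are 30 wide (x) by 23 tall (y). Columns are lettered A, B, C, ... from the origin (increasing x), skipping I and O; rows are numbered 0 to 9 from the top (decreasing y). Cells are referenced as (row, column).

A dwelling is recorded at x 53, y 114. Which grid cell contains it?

Column index: ⌊(53 − 6) / 30⌋ = ⌊1.567⌋ = 1 → column B
Row offset from origin: ⌊(114 − 3) / 23⌋ = ⌊4.826⌋ = 4 → row 5 (counted from top)

(5, B)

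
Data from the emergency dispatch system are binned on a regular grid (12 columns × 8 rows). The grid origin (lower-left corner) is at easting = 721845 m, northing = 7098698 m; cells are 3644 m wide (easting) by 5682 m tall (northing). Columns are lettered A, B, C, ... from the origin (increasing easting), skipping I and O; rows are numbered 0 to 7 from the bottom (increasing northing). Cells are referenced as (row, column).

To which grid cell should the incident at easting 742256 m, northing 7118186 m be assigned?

(3, F)

Column index: ⌊(742256 − 721845) / 3644⌋ = ⌊5.601⌋ = 5 → column F
Row offset from origin: ⌊(7118186 − 7098698) / 5682⌋ = ⌊3.430⌋ = 3 → row 3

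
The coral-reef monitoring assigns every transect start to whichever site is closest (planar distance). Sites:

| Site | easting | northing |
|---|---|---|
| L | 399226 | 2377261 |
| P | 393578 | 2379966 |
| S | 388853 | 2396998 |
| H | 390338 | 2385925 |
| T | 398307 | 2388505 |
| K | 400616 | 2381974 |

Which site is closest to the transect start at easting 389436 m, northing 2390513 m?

Squared distances to each site:
L: 271459604.000; P: 128395373.000; S: 42395114.000; H: 21863348.000; T: 82726705.000; K: 197906921.000.
Minimum at H.

H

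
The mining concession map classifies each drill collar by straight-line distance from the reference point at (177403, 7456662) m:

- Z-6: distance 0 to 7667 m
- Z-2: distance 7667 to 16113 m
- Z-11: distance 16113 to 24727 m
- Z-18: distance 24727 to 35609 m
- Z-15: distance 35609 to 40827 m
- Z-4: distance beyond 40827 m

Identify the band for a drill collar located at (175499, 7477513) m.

Distance = √((175499−177403)² + (7477513−7456662)²) = √(3625216.000 + 434764201.000) = 20937.751 m.
16113 ≤ 20937.751 < 24727 → Z-11.

Z-11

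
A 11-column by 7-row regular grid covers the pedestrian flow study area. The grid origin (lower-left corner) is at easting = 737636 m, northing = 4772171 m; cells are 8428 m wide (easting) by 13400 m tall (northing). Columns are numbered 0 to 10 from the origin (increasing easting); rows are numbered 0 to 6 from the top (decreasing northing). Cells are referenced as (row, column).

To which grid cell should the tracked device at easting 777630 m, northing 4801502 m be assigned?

Column index: ⌊(777630 − 737636) / 8428⌋ = ⌊4.745⌋ = 4
Row offset from origin: ⌊(4801502 − 4772171) / 13400⌋ = ⌊2.189⌋ = 2 → row 4 (counted from top)

(4, 4)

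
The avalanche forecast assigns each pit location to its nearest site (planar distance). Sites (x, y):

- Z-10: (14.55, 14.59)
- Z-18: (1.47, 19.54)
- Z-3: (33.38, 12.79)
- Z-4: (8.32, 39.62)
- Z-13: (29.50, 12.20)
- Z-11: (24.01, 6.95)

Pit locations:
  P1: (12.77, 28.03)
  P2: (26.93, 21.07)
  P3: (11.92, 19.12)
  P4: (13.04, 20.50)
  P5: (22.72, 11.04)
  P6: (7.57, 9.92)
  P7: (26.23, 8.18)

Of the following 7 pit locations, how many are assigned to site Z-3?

0

P1 → Z-4
P2 → Z-13
P3 → Z-10
P4 → Z-10
P5 → Z-11
P6 → Z-10
P7 → Z-11
0 of the 7 go to Z-3.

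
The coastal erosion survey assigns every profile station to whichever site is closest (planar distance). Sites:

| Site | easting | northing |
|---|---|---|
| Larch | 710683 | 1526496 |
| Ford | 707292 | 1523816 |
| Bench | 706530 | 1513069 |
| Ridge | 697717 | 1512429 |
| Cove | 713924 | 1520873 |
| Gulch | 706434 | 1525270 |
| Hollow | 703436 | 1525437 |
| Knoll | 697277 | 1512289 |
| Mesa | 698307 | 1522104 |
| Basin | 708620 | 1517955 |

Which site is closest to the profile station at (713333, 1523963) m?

Cove

Squared distances to each site:
Larch: 13438589.000; Ford: 36515290.000; Bench: 164960045.000; Ridge: 376892612.000; Cove: 9897381.000; Gulch: 49304450.000; Hollow: 100123285.000; Knoll: 394077412.000; Mesa: 229236557.000; Basin: 58308433.000.
Minimum at Cove.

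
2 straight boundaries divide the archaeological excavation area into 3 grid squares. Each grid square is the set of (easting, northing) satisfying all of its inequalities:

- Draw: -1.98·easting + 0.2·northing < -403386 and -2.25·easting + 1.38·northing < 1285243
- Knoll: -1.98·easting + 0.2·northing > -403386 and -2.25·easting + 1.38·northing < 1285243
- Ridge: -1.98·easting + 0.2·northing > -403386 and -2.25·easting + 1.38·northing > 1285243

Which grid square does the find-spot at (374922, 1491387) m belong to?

Draw

-1.98·374922 + 0.2·1491387 = -444068.160, which is < -403386
-2.25·374922 + 1.38·1491387 = 1214539.560, which is < 1285243
This sign pattern matches Draw.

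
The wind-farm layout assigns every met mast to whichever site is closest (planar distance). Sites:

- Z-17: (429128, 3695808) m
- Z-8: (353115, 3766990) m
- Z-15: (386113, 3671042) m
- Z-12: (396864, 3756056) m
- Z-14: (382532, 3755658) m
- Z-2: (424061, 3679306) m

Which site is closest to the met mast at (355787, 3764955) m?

Squared distances to each site:
Z-17: 10160209890.000; Z-8: 11280809.000; Z-15: 9739317845.000; Z-12: 1766512130.000; Z-14: 801729234.000; Z-2: 11997090277.000.
Minimum at Z-8.

Z-8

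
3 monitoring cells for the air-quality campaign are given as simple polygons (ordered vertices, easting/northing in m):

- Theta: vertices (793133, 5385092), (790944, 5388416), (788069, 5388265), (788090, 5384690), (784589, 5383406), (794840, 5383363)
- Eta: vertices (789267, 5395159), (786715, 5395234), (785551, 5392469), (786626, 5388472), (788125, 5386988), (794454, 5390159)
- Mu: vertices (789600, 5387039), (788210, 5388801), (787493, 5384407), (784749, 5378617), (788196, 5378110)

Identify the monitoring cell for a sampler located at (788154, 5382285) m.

Mu

Cast a ray rightward from (788154, 5382285). For each polygon, the edges (by vertex number in listed order) whose endpoints lie on opposite sides of northing = 5382285, where each meets that height, and whether that is right or left of the point:
Theta: no edge straddles that height → 0 crossings.
Eta: no edge straddles that height → 0 crossings.
Mu: 3–4 at easting≈786487.3 (left), 5–1 at easting≈788852.5 (right) → 1 crossing.
Only Mu has an odd count, so the point is inside Mu.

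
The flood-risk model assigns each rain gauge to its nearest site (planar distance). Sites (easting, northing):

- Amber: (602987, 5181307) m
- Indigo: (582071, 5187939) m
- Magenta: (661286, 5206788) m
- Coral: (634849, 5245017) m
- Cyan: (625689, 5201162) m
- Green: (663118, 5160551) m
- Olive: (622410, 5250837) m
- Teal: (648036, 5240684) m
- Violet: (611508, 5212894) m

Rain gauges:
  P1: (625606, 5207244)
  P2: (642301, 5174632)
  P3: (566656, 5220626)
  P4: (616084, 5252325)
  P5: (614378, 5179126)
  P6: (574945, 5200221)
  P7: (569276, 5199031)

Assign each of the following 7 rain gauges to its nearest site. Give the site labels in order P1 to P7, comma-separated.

Cyan, Green, Indigo, Olive, Amber, Indigo, Indigo

P1 → Cyan (d²=36997613.00)
P2 → Green (d²=631622050.00)
P3 → Indigo (d²=1306062194.00)
P4 → Olive (d²=42232420.00)
P5 → Amber (d²=134511642.00)
P6 → Indigo (d²=201627400.00)
P7 → Indigo (d²=286744489.00)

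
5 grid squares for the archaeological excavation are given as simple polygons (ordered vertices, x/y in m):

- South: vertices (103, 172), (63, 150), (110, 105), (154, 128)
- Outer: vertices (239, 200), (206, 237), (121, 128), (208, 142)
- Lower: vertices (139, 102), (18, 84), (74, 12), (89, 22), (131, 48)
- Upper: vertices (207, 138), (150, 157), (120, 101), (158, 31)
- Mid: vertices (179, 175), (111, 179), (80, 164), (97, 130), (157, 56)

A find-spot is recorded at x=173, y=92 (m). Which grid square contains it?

Cast a ray rightward from (173, 92). For each polygon, the edges (by vertex number in listed order) whose endpoints lie on opposite sides of y = 92, where each meets that height, and whether that is right or left of the point:
South: no edge straddles that height → 0 crossings.
Outer: no edge straddles that height → 0 crossings.
Lower: 1–2 at x≈71.8 (left), 5–1 at x≈137.5 (left) → 0 crossings.
Upper: 3–4 at x≈124.9 (left), 4–1 at x≈185.9 (right) → 1 crossing.
Mid: 4–5 at x≈127.8 (left), 5–1 at x≈163.7 (left) → 0 crossings.
Only Upper has an odd count, so the point is inside Upper.

Upper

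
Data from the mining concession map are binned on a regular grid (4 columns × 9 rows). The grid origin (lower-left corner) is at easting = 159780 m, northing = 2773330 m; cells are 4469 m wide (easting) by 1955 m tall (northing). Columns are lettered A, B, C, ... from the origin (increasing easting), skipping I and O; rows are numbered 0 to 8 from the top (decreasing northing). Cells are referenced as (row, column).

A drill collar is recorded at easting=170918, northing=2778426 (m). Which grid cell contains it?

Column index: ⌊(170918 − 159780) / 4469⌋ = ⌊2.492⌋ = 2 → column C
Row offset from origin: ⌊(2778426 − 2773330) / 1955⌋ = ⌊2.607⌋ = 2 → row 6 (counted from top)

(6, C)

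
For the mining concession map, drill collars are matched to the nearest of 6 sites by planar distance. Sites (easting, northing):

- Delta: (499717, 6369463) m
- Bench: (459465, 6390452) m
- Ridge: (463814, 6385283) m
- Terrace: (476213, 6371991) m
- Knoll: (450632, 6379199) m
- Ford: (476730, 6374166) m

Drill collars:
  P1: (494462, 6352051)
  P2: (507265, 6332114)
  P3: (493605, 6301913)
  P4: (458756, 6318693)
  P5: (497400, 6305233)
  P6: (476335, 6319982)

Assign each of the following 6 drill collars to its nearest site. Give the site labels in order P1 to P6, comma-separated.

P1 → Delta (d²=330792769.00)
P2 → Delta (d²=1451920105.00)
P3 → Delta (d²=4600359044.00)
P4 → Terrace (d²=3145423653.00)
P5 → Delta (d²=4130861389.00)
P6 → Terrace (d²=2704950965.00)

Delta, Delta, Delta, Terrace, Delta, Terrace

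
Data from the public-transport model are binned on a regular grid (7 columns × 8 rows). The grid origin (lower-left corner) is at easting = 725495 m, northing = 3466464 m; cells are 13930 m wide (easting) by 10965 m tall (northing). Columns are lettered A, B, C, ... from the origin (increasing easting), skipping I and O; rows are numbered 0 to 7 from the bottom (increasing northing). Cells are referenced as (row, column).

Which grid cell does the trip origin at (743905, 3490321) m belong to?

(2, B)

Column index: ⌊(743905 − 725495) / 13930⌋ = ⌊1.322⌋ = 1 → column B
Row offset from origin: ⌊(3490321 − 3466464) / 10965⌋ = ⌊2.176⌋ = 2 → row 2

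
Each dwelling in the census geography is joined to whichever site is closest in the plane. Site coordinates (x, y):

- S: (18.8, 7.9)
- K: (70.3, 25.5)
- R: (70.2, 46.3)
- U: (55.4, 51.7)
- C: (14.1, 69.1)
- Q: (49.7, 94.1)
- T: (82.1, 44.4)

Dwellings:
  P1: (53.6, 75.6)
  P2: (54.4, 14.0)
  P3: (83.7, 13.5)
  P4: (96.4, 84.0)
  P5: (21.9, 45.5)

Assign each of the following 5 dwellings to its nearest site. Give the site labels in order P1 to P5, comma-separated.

P1 → Q (d²=357.46)
P2 → K (d²=385.06)
P3 → K (d²=323.56)
P4 → T (d²=1772.65)
P5 → C (d²=617.80)

Q, K, K, T, C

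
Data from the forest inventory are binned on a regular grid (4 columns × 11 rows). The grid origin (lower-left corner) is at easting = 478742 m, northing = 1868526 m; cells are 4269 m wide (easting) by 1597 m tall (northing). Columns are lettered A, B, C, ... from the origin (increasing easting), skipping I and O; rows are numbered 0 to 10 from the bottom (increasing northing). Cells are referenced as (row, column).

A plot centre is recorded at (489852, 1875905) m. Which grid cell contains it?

(4, C)

Column index: ⌊(489852 − 478742) / 4269⌋ = ⌊2.602⌋ = 2 → column C
Row offset from origin: ⌊(1875905 − 1868526) / 1597⌋ = ⌊4.621⌋ = 4 → row 4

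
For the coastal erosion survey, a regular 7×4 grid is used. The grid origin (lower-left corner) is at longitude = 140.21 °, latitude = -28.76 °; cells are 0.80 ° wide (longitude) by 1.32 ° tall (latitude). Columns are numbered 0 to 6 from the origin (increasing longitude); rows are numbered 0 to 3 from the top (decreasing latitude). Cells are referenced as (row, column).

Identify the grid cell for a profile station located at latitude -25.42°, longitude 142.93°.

(1, 3)

Column index: ⌊(142.93 − 140.21) / 0.80⌋ = ⌊3.400⌋ = 3
Row offset from origin: ⌊(-25.42 − -28.76) / 1.32⌋ = ⌊2.530⌋ = 2 → row 1 (counted from top)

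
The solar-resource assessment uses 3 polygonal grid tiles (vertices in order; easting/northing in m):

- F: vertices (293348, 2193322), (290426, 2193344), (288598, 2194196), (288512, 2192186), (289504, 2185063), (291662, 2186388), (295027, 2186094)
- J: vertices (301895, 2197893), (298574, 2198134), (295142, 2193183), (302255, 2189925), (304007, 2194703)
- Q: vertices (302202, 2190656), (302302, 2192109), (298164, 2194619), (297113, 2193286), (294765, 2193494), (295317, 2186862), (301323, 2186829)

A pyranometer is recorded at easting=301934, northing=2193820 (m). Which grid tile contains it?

Cast a ray rightward from (301934, 2193820). For each polygon, the edges (by vertex number in listed order) whose endpoints lie on opposite sides of northing = 2193820, where each meets that height, and whether that is right or left of the point:
F: 2–3 at easting≈289404.7 (left), 3–4 at easting≈288581.9 (left) → 0 crossings.
J: 2–3 at easting≈295583.6 (left), 4–5 at easting≈303683.2 (right) → 1 crossing.
Q: 2–3 at easting≈299481.2 (left), 3–4 at easting≈297534.0 (left) → 0 crossings.
Only J has an odd count, so the point is inside J.

J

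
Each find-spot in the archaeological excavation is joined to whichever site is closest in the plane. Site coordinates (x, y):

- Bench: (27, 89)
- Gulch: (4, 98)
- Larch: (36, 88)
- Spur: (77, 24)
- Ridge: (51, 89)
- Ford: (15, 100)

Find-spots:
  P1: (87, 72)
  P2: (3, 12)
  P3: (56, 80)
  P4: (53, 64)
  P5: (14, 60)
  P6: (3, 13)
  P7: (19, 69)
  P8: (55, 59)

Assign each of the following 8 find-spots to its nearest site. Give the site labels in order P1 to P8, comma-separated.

P1 → Ridge (d²=1585.00)
P2 → Spur (d²=5620.00)
P3 → Ridge (d²=106.00)
P4 → Ridge (d²=629.00)
P5 → Bench (d²=1010.00)
P6 → Spur (d²=5597.00)
P7 → Bench (d²=464.00)
P8 → Ridge (d²=916.00)

Ridge, Spur, Ridge, Ridge, Bench, Spur, Bench, Ridge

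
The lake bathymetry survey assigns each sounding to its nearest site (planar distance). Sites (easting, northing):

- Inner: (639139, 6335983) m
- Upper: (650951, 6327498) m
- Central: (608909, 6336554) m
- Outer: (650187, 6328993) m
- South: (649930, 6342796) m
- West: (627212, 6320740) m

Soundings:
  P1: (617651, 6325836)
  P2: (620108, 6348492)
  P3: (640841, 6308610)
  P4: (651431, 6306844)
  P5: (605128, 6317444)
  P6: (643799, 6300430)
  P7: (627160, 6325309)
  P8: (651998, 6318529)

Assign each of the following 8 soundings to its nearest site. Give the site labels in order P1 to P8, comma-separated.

West, Central, West, Upper, Central, West, West, Upper

P1 → West (d²=117381937.00)
P2 → Central (d²=267933445.00)
P3 → West (d²=332886541.00)
P4 → Upper (d²=426818116.00)
P5 → Central (d²=379488061.00)
P6 → West (d²=687624669.00)
P7 → West (d²=20878465.00)
P8 → Upper (d²=81539170.00)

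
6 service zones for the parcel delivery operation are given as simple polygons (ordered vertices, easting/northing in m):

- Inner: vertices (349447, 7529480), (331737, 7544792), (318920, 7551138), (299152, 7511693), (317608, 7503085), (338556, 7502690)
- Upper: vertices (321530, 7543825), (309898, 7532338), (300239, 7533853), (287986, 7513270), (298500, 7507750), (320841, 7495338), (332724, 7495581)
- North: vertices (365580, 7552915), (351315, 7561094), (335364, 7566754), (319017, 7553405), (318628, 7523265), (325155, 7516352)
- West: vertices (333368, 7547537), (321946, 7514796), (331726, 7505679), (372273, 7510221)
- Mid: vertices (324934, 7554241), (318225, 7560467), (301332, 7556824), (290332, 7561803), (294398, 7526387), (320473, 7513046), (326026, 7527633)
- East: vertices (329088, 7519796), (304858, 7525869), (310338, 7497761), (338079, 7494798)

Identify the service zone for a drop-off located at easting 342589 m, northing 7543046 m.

Cast a ray rightward from (342589, 7543046). For each polygon, the edges (by vertex number in listed order) whose endpoints lie on opposite sides of northing = 7543046, where each meets that height, and whether that is right or left of the point:
Inner: 1–2 at easting≈333756.4 (left), 3–4 at easting≈314864.7 (left) → 0 crossings.
Upper: 1–2 at easting≈320741.2 (left), 7–1 at easting≈321710.8 (left) → 0 crossings.
North: 4–5 at easting≈318883.3 (left), 6–1 at easting≈354668.6 (right) → 1 crossing.
West: 1–2 at easting≈331801.3 (left), 4–1 at easting≈338050.2 (left) → 0 crossings.
Mid: 4–5 at easting≈292485.4 (left), 7–1 at easting≈325393.4 (left) → 0 crossings.
East: no edge straddles that height → 0 crossings.
Only North has an odd count, so the point is inside North.

North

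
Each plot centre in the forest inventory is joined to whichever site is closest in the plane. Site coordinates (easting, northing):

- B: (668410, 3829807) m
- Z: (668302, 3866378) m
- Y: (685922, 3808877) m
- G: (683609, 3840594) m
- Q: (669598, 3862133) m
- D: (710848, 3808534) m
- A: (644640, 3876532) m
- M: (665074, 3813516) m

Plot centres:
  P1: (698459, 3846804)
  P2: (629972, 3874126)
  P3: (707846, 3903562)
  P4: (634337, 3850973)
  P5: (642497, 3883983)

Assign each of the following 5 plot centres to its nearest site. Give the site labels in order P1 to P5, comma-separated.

G, A, Z, A, A

P1 → G (d²=259086600.00)
P2 → A (d²=220939060.00)
P3 → Z (d²=2946377792.00)
P4 → A (d²=759414290.00)
P5 → A (d²=60109850.00)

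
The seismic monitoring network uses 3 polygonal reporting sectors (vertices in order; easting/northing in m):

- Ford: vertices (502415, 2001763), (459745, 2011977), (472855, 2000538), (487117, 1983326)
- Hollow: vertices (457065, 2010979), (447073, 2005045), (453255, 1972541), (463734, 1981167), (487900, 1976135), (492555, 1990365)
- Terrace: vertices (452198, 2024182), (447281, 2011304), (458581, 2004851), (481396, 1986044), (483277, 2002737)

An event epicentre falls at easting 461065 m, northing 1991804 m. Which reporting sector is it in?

Hollow

Cast a ray rightward from (461065, 1991804). For each polygon, the edges (by vertex number in listed order) whose endpoints lie on opposite sides of northing = 1991804, where each meets that height, and whether that is right or left of the point:
Ford: 3–4 at easting≈480092.1 (right), 4–1 at easting≈494151.6 (right) → 2 crossings.
Hollow: 2–3 at easting≈449591.3 (left), 6–1 at easting≈490077.6 (right) → 1 crossing.
Terrace: 3–4 at easting≈474408.5 (right), 4–5 at easting≈482045.0 (right) → 2 crossings.
Only Hollow has an odd count, so the point is inside Hollow.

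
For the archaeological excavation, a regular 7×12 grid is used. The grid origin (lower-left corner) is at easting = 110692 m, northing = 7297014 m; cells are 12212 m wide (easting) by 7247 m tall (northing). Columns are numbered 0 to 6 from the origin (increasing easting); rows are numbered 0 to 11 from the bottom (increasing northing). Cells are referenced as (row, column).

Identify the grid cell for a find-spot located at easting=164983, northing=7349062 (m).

(7, 4)

Column index: ⌊(164983 − 110692) / 12212⌋ = ⌊4.446⌋ = 4
Row offset from origin: ⌊(7349062 − 7297014) / 7247⌋ = ⌊7.182⌋ = 7 → row 7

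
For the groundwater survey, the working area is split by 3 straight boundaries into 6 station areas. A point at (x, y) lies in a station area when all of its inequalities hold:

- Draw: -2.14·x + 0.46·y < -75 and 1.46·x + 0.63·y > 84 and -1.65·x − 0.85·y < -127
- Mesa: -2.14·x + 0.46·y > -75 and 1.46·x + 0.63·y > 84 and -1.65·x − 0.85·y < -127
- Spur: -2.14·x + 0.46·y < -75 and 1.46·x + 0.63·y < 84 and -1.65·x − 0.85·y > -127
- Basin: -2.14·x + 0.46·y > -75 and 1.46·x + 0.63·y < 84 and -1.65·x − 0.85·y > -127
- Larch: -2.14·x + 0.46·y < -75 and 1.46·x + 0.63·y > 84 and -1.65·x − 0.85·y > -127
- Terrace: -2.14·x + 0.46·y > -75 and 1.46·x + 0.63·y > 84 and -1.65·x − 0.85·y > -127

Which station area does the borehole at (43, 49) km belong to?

Terrace

-2.14·43 + 0.46·49 = -69.480, which is > -75
1.46·43 + 0.63·49 = 93.650, which is > 84
-1.65·43 − 0.85·49 = -112.600, which is > -127
This sign pattern matches Terrace.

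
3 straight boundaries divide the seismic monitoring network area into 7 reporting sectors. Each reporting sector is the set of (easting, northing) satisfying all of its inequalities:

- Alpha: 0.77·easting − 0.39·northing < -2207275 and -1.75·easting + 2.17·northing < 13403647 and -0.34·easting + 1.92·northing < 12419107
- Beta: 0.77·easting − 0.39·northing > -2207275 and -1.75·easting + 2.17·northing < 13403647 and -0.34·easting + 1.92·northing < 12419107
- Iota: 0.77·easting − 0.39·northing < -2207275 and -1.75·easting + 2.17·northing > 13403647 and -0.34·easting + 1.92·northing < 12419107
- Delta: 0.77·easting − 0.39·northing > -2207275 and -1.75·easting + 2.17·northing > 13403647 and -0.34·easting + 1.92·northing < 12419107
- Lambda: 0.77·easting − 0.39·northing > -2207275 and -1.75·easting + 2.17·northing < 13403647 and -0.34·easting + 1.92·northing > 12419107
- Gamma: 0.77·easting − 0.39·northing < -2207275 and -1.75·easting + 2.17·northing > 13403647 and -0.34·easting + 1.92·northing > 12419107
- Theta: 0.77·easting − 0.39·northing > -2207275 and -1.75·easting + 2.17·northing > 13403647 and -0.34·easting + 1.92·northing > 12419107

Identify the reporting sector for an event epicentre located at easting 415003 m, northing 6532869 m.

Iota

0.77·415003 − 0.39·6532869 = -2228266.600, which is < -2207275
-1.75·415003 + 2.17·6532869 = 13450070.480, which is > 13403647
-0.34·415003 + 1.92·6532869 = 12402007.460, which is < 12419107
This sign pattern matches Iota.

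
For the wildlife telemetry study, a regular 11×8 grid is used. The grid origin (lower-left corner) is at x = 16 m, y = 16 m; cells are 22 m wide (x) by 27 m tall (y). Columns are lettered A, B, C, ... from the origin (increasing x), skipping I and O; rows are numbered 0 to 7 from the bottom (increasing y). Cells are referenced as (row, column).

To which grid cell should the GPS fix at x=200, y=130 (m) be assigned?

(4, J)

Column index: ⌊(200 − 16) / 22⌋ = ⌊8.364⌋ = 8 → column J
Row offset from origin: ⌊(130 − 16) / 27⌋ = ⌊4.222⌋ = 4 → row 4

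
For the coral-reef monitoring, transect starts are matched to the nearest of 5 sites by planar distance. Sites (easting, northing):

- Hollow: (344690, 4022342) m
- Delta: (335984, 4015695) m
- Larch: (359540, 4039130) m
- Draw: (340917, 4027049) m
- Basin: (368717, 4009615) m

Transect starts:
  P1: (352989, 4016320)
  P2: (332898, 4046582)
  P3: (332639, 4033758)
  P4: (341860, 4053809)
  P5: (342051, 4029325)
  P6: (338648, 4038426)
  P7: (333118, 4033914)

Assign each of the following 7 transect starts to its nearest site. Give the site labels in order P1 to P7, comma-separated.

Hollow, Draw, Draw, Larch, Draw, Draw, Draw

P1 → Hollow (d²=105137885.00)
P2 → Draw (d²=445842450.00)
P3 → Draw (d²=113535965.00)
P4 → Larch (d²=528055441.00)
P5 → Draw (d²=6466132.00)
P6 → Draw (d²=134584490.00)
P7 → Draw (d²=107952626.00)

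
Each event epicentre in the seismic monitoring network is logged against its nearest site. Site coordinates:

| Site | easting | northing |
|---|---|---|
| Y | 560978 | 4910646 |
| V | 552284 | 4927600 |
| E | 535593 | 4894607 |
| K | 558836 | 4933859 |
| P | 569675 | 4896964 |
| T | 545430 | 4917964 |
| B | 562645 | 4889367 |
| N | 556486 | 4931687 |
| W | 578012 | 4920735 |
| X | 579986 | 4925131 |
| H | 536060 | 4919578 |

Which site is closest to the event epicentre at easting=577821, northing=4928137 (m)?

X

Squared distances to each site:
Y: 589621730.000; V: 652426738.000; E: 2907464884.000; K: 393171509.000; P: 1038113245.000; T: 1152666810.000; B: 1733423876.000; N: 467784725.000; W: 54826085.000; X: 13723261.000; H: 1817237602.000.
Minimum at X.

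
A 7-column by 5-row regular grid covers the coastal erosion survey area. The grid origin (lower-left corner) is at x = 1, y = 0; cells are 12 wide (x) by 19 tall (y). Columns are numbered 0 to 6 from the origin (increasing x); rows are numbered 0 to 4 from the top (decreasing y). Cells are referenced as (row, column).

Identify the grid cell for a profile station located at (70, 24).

Column index: ⌊(70 − 1) / 12⌋ = ⌊5.750⌋ = 5
Row offset from origin: ⌊(24 − 0) / 19⌋ = ⌊1.263⌋ = 1 → row 3 (counted from top)

(3, 5)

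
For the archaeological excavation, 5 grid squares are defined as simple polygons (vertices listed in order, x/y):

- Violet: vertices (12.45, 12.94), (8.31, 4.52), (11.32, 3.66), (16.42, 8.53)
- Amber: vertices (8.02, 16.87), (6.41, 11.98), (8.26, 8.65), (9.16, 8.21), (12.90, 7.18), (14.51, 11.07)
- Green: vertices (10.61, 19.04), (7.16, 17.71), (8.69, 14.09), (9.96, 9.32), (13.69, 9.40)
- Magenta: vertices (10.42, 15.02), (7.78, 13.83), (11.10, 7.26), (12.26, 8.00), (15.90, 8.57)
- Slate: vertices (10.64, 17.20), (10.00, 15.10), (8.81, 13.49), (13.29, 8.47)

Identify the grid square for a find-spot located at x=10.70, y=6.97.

Violet

Cast a ray rightward from (10.70, 6.97). For each polygon, the edges (by vertex number in listed order) whose endpoints lie on opposite sides of y = 6.97, where each meets that height, and whether that is right or left of the point:
Violet: 1–2 at x≈9.515 (left), 3–4 at x≈14.786 (right) → 1 crossing.
Amber: no edge straddles that height → 0 crossings.
Green: no edge straddles that height → 0 crossings.
Magenta: no edge straddles that height → 0 crossings.
Slate: no edge straddles that height → 0 crossings.
Only Violet has an odd count, so the point is inside Violet.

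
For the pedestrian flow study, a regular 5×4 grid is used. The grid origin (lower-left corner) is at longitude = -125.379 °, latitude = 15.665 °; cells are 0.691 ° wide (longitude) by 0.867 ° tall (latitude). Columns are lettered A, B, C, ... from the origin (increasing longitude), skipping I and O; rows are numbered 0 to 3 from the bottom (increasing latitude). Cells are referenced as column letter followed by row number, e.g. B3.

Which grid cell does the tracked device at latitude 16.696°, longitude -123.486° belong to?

C1

Column index: ⌊(-123.486 − -125.379) / 0.691⌋ = ⌊2.740⌋ = 2 → column C
Row offset from origin: ⌊(16.696 − 15.665) / 0.867⌋ = ⌊1.189⌋ = 1 → row 1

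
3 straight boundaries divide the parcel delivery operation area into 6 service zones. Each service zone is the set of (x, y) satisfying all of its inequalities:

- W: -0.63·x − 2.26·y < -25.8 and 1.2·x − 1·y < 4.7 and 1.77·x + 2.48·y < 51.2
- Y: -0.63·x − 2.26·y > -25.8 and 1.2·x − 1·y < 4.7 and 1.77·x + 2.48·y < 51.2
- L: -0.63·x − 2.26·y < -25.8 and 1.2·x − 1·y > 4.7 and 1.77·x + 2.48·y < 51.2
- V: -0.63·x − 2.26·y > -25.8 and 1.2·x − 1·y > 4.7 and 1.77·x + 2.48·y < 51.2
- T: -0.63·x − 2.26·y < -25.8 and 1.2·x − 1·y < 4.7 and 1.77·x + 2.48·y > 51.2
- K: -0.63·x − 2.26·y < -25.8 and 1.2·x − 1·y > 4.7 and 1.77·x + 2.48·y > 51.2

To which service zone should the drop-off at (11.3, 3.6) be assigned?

-0.63·11.3 − 2.26·3.6 = -15.255, which is > -25.8
1.2·11.3 − 1·3.6 = 9.960, which is > 4.7
1.77·11.3 + 2.48·3.6 = 28.929, which is < 51.2
This sign pattern matches V.

V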